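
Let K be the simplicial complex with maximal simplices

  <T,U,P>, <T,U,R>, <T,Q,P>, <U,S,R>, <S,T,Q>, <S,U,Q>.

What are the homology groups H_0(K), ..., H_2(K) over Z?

Take the total order P < Q < R < S < T < U on the vertex set. Then K (dimension 2) consists of the simplices:

  0-simplices (6): P, Q, R, S, T, U
  1-simplices (12): PQ, PT, PU, QS, QT, QU, RS, RT, RU, ST, SU, TU
  2-simplices (6): PQT, PTU, QST, QSU, RSU, RTU

Hence C_0 ≅ Z^6, C_1 ≅ Z^12, C_2 ≅ Z^6.

Boundary ∂_1: C_1 → C_0 maps an edge to its endpoints' difference, ∂[p,q] = q − p. For instance
  ∂SU = U − S.
As a 6×12 matrix over Z this has rank 5, with invariant factors (1,1,1,1,1).

Boundary ∂_2: C_2 → C_1 sends each 2-simplex [p,q,r] to [q,r] − [p,r] + [p,q]. For instance
  ∂RSU = SU − RU + RS,
  ∂RTU = TU − RU + RT.
As a 12×6 matrix over Z this has rank 6, with invariant factors (1,1,1,1,1,1).

Computing H_k = (kernel of ∂_k) / (image of ∂_{k+1}):

  H_0: rank C_0 − rank ∂_1 = 6 − 5 = 1, and the invariant factors of ∂_1 are all 1, so H_0 = Z.
  H_1: rank ker ∂_1 − rank ∂_2 = (12 − 5) − 6 = 1, and the invariant factors of ∂_2 are all 1, so H_1 = Z.
  H_2: rank ker ∂_2 − rank ∂_3 = (6 − 6) − 0 = 0, and there is no ∂_3, so H_2 = 0.

As a check, the Euler characteristic is 6 − 12 + 6 = 0, which agrees with 1 − 1 + 0 = 0.
(K is a triangulation of the cylinder S^1 x I.)

H_0 ≅ Z,  H_1 ≅ Z,  H_2 = 0.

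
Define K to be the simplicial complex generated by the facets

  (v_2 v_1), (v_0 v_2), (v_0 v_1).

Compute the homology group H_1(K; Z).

Take the total order v_0 < v_1 < v_2 on the vertex set. Then K (dimension 1) consists of the simplices:

  0-simplices (3): [v_0], [v_1], [v_2]
  1-simplices (3): [v_0,v_1], [v_0,v_2], [v_1,v_2]

so the chain groups are C_0 ≅ Z^3, C_1 ≅ Z^3.

The boundary map ∂_1: C_1 → C_0 sends each edge [p,q] (with p < q) to q − p.
The 3×3 boundary matrix has rank 2 and Smith normal form diag(1,1).

Computing H_k = (kernel of ∂_k) / (image of ∂_{k+1}):

  H_1: rank ker ∂_1 − rank ∂_2 = (3 − 2) − 0 = 1, and there is no ∂_2, so H_1 = Z.

H_1 ≅ Z.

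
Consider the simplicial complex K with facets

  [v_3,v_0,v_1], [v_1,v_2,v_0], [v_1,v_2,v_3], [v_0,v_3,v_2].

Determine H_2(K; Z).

H_2 ≅ Z.

K has 4 vertices, 6 edges, 4 triangles.
rank ∂_2 = 3, rank ∂_3 = 0 ⇒ b_2 = 4 − 3 − 0 = 1. So H_2 = Z.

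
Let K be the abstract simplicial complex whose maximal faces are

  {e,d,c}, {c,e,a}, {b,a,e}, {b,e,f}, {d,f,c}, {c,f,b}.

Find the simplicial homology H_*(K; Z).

K has 6 vertices, 12 edges, 6 triangles.
rank ∂_0 = 0, rank ∂_1 = 5 ⇒ b_0 = 6 − 0 − 5 = 1; all invariant factors of ∂_1 are 1 so no torsion. So H_0 = Z.
rank ∂_1 = 5, rank ∂_2 = 6 ⇒ b_1 = 12 − 5 − 6 = 1; all invariant factors of ∂_2 are 1 so no torsion. So H_1 = Z.
rank ∂_2 = 6, rank ∂_3 = 0 ⇒ b_2 = 6 − 6 − 0 = 0. So H_2 = 0.

H_0 ≅ Z,  H_1 ≅ Z,  H_2 = 0.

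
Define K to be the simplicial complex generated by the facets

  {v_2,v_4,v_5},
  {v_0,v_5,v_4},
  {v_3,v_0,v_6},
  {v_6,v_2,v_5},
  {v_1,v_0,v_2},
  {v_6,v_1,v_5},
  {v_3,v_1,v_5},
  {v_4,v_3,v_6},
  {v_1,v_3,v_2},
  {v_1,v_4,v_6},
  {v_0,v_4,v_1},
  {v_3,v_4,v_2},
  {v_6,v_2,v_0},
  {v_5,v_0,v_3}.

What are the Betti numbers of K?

We work with the vertex ordering v_0 < v_1 < v_2 < v_3 < v_4 < v_5 < v_6. The simplices of K, each written with vertices in increasing order, are:

  0-simplices (7): [v_0], [v_1], [v_2], [v_3], [v_4], [v_5], [v_6]
  1-simplices (21): (21 of them)
  2-simplices (14): (14 of them)

Hence C_0 ≅ Z^7, C_1 ≅ Z^21, C_2 ≅ Z^14.

Boundary ∂_1: C_1 → C_0 is given by ∂[p,q] = [q] − [p].
The 7×21 boundary matrix has rank 6 and Smith normal form diag(1,1,1,1,1,1).

The boundary map ∂_2: C_2 → C_1 acts by ∂[p,q,r] = [q,r] − [p,r] + [p,q]. For instance
  ∂[v_2,v_5,v_6] = [v_5,v_6] − [v_2,v_6] + [v_2,v_5],
  ∂[v_0,v_4,v_5] = [v_4,v_5] − [v_0,v_5] + [v_0,v_4].
As a 21×14 matrix over Z this has rank 13, with invariant factors (1,1,1,1,1,1,1,1,1,1,1,1,1).

Reading off H_k = ker ∂_k / im ∂_{k+1}:

  H_0: rank C_0 − rank ∂_1 = 7 − 6 = 1, and the invariant factors of ∂_1 are all 1, so H_0 ≅ Z.
  H_1: rank ker ∂_1 − rank ∂_2 = (21 − 6) − 13 = 2, and the invariant factors of ∂_2 are all 1, so H_1 ≅ Z^2.
  H_2: rank ker ∂_2 − rank ∂_3 = (14 − 13) − 0 = 1, and there is no ∂_3, so H_2 ≅ Z.

As a check, the Euler characteristic is 7 − 21 + 14 = 0, which agrees with 1 − 2 + 1 = 0.
(K is a triangulation of the torus T^2.)

Hence the Betti numbers are b_0 = 1, b_1 = 2, b_2 = 1.

b_0 = 1, b_1 = 2, b_2 = 1.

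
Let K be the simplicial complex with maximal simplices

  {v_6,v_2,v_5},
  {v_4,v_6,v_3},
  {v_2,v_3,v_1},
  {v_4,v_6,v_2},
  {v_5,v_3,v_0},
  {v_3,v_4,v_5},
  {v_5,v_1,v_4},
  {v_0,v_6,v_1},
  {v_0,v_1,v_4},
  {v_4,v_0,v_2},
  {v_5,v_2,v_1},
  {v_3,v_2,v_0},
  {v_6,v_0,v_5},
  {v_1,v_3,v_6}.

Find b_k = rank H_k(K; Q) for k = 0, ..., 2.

K has 7 vertices, 21 edges, 14 triangles.
rank ∂_0 = 0, rank ∂_1 = 6 ⇒ b_0 = 7 − 0 − 6 = 1; all invariant factors of ∂_1 are 1 so no torsion. So H_0 ≅ Z.
rank ∂_1 = 6, rank ∂_2 = 13 ⇒ b_1 = 21 − 6 − 13 = 2; all invariant factors of ∂_2 are 1 so no torsion. So H_1 ≅ Z^2.
rank ∂_2 = 13, rank ∂_3 = 0 ⇒ b_2 = 14 − 13 − 0 = 1. So H_2 ≅ Z.

b_0 = 1, b_1 = 2, b_2 = 1.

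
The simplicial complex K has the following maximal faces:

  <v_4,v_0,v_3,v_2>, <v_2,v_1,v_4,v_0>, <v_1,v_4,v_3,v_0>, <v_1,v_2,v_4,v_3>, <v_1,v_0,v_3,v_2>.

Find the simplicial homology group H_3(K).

Take the total order v_0 < v_1 < v_2 < v_3 < v_4 on the vertex set. Then K (dimension 3) consists of the simplices:

  0-simplices (5): [v_0], [v_1], [v_2], [v_3], [v_4]
  1-simplices (10): [v_0,v_1], [v_0,v_2], [v_0,v_3], [v_0,v_4], [v_1,v_2], [v_1,v_3], [v_1,v_4], [v_2,v_3], [v_2,v_4], [v_3,v_4]
  2-simplices (10): [v_0,v_1,v_2], [v_0,v_1,v_3], [v_0,v_1,v_4], [v_0,v_2,v_3], [v_0,v_2,v_4], [v_0,v_3,v_4], [v_1,v_2,v_3], [v_1,v_2,v_4], [v_1,v_3,v_4], [v_2,v_3,v_4]
  3-simplices (5): [v_0,v_1,v_2,v_3], [v_0,v_1,v_2,v_4], [v_0,v_1,v_3,v_4], [v_0,v_2,v_3,v_4], [v_1,v_2,v_3,v_4]

Hence C_0 ≅ Z^5, C_1 ≅ Z^10, C_2 ≅ Z^10, C_3 ≅ Z^5.

∂_1: C_1 → C_0 is given by ∂[p,q] = [q] − [p]. For instance
  ∂[v_3,v_4] = [v_4] − [v_3].
This gives a 5×10 integer matrix of rank 4; reducing to Smith normal form yields diagonal entries (1,1,1,1).

The boundary map ∂_2: C_2 → C_1 maps a triangle to the signed sum of its edges. For instance
  ∂[v_1,v_3,v_4] = [v_3,v_4] − [v_1,v_4] + [v_1,v_3],
  ∂[v_0,v_2,v_3] = [v_2,v_3] − [v_0,v_3] + [v_0,v_2].
As a 10×10 matrix over Z this has rank 6, with invariant factors (1,1,1,1,1,1).

The boundary map ∂_3: C_3 → C_2 sends each 3-simplex σ to the alternating sum Σ_i (−1)^i (σ with its i-th vertex removed). For instance
  ∂[v_0,v_1,v_2,v_4] = [v_1,v_2,v_4] − [v_0,v_2,v_4] + [v_0,v_1,v_4] − [v_0,v_1,v_2],
  ∂[v_0,v_2,v_3,v_4] = [v_2,v_3,v_4] − [v_0,v_3,v_4] + [v_0,v_2,v_4] − [v_0,v_2,v_3].
The 10×5 boundary matrix has rank 4 and Smith normal form diag(1,1,1,1).

Computing H_k = (kernel of ∂_k) / (image of ∂_{k+1}):

  H_3: rank ker ∂_3 − rank ∂_4 = (5 − 4) − 0 = 1, and there is no ∂_4, so H_3 = Z.

H_3 = Z.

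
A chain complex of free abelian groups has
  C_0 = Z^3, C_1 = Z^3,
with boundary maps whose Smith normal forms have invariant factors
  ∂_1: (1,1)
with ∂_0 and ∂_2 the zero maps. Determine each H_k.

H_0: b_0 = 3 − 0 − 2 = 1; torsion from ∂_1 factors > 1: none. So H_0 = Z.
H_1: b_1 = 3 − 2 − 0 = 1; torsion from ∂_2 factors > 1: none. So H_1 = Z.

H_0 = Z,  H_1 = Z.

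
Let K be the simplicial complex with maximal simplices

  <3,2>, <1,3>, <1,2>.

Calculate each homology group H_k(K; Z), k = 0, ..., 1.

H_0 = Z,  H_1 = Z.

We work with the vertex ordering 1 < 2 < 3. The simplices of K, each written with vertices in increasing order, are:

  0-simplices (3): [1], [2], [3]
  1-simplices (3): [1,2], [1,3], [2,3]

so the chain groups are C_0 ≅ Z^3, C_1 ≅ Z^3.

Boundary ∂_1: C_1 → C_0 is given by ∂[p,q] = [q] − [p].
The 3×3 boundary matrix has rank 2 and Smith normal form diag(1,1).

Reading off H_k = ker ∂_k / im ∂_{k+1}:

  H_0: rank C_0 − rank ∂_1 = 3 − 2 = 1, and the invariant factors of ∂_1 are all 1, so H_0 ≅ Z.
  H_1: rank ker ∂_1 − rank ∂_2 = (3 − 2) − 0 = 1, and there is no ∂_2, so H_1 ≅ Z.

As a check, the Euler characteristic is 3 − 3 = 0, which agrees with 1 − 1 = 0.
(K is a triangulation of the circle S^1.)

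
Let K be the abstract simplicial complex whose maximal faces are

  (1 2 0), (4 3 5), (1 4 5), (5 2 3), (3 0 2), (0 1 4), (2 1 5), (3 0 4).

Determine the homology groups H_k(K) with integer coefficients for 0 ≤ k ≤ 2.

H_0 ≅ Z,  H_1 = 0,  H_2 ≅ Z.

Fix the vertex order 0 < 1 < 2 < 3 < 4 < 5 and write every simplex with vertices in increasing order. Then dim K = 2 and the simplices of K are:

  0-simplices (6): [0], [1], [2], [3], [4], [5]
  1-simplices (12): [0,1], [0,2], [0,3], [0,4], [1,2], [1,4], [1,5], [2,3], [2,5], [3,4], [3,5], [4,5]
  2-simplices (8): [0,1,2], [0,1,4], [0,2,3], [0,3,4], [1,2,5], [1,4,5], [2,3,5], [3,4,5]

so the chain groups are C_0 ≅ Z^6, C_1 ≅ Z^12, C_2 ≅ Z^8.

The boundary map ∂_1: C_1 → C_0 sends each edge [p,q] (with p < q) to q − p.
The resulting 6×12 matrix has rank 5, and its Smith normal form has invariant factors (1,1,1,1,1).

∂_2: C_2 → C_1 acts by ∂[p,q,r] = [q,r] − [p,r] + [p,q]. For instance
  ∂[0,2,3] = [2,3] − [0,3] + [0,2],
  ∂[1,2,5] = [2,5] − [1,5] + [1,2].
This gives a 12×8 integer matrix of rank 7; reducing to Smith normal form yields diagonal entries (1,1,1,1,1,1,1).

Reading off H_k = ker ∂_k / im ∂_{k+1}:

  H_0: rank C_0 − rank ∂_1 = 6 − 5 = 1, and the invariant factors of ∂_1 are all 1, so H_0 ≅ Z.
  H_1: rank ker ∂_1 − rank ∂_2 = (12 − 5) − 7 = 0, and the invariant factors of ∂_2 are all 1, so H_1 ≅ 0.
  H_2: rank ker ∂_2 − rank ∂_3 = (8 − 7) − 0 = 1, and there is no ∂_3, so H_2 ≅ Z.

As a check, the Euler characteristic is 6 − 12 + 8 = 2, which agrees with 1 − 0 + 1 = 2.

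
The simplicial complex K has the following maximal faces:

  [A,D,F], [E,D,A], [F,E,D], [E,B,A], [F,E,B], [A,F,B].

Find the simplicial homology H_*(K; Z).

Fix the vertex order A < B < D < E < F and write every simplex with vertices in increasing order. Then dim K = 2 and the simplices of K are:

  0-simplices (5): A, B, D, E, F
  1-simplices (9): AB, AD, AE, AF, BE, BF, DE, DF, EF
  2-simplices (6): ABE, ABF, ADE, ADF, BEF, DEF

giving chain groups C_0 ≅ Z^5, C_1 ≅ Z^9, C_2 ≅ Z^6.

∂_1: C_1 → C_0 maps an edge to its endpoints' difference, ∂[p,q] = q − p. For instance
  ∂AE = E − A.
As a 5×9 matrix over Z this has rank 4, with invariant factors (1,1,1,1).

∂_2: C_2 → C_1 acts by ∂[p,q,r] = [q,r] − [p,r] + [p,q]. For instance
  ∂ABF = BF − AF + AB,
  ∂ADF = DF − AF + AD.
The resulting 9×6 matrix has rank 5, and its Smith normal form has invariant factors (1,1,1,1,1).

Reading off H_k = ker ∂_k / im ∂_{k+1}:

  H_0: rank C_0 − rank ∂_1 = 5 − 4 = 1, and the invariant factors of ∂_1 are all 1, so H_0 = Z.
  H_1: rank ker ∂_1 − rank ∂_2 = (9 − 4) − 5 = 0, and the invariant factors of ∂_2 are all 1, so H_1 = 0.
  H_2: rank ker ∂_2 − rank ∂_3 = (6 − 5) − 0 = 1, and there is no ∂_3, so H_2 = Z.

H_0 = Z,  H_1 = 0,  H_2 = Z.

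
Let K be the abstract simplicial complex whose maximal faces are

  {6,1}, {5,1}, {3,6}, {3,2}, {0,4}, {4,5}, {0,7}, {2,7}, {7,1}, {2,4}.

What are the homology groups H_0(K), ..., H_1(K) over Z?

K has 8 vertices, 10 edges.
rank ∂_0 = 0, rank ∂_1 = 7 ⇒ b_0 = 8 − 0 − 7 = 1; all invariant factors of ∂_1 are 1 so no torsion. So H_0 ≅ Z.
rank ∂_1 = 7, rank ∂_2 = 0 ⇒ b_1 = 10 − 7 − 0 = 3. So H_1 ≅ Z^3.

H_0 = Z,  H_1 = Z^3.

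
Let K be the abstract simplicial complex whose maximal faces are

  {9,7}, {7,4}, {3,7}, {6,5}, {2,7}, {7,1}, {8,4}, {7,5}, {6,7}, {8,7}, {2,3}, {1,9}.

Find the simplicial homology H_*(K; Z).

H_0 = Z,  H_1 = Z^4.

Order the vertices as 1 < 2 < 3 < 4 < 5 < 6 < 7 < 8 < 9. Listing each simplex with vertices in this order, K has dimension 1 with simplices:

  0-simplices (9): [1], [2], [3], [4], [5], [6], [7], [8], [9]
  1-simplices (12): [1,7], [1,9], [2,3], [2,7], [3,7], [4,7], [4,8], [5,6], [5,7], [6,7], [7,8], [7,9]

giving chain groups C_0 ≅ Z^9, C_1 ≅ Z^12.

Boundary ∂_1: C_1 → C_0 maps an edge to its endpoints' difference, ∂[p,q] = q − p. For instance
  ∂[2,3] = [3] − [2].
As a 9×12 matrix over Z this has rank 8, with invariant factors (1,1,1,1,1,1,1,1).

Computing H_k = (kernel of ∂_k) / (image of ∂_{k+1}):

  H_0: rank C_0 − rank ∂_1 = 9 − 8 = 1, and the invariant factors of ∂_1 are all 1, so H_0 ≅ Z.
  H_1: rank ker ∂_1 − rank ∂_2 = (12 − 8) − 0 = 4, and there is no ∂_2, so H_1 ≅ Z^4.

As a check, the Euler characteristic is 9 − 12 = -3, which agrees with 1 − 4 = -3.
(K is a triangulation of a wedge of 4 circles.)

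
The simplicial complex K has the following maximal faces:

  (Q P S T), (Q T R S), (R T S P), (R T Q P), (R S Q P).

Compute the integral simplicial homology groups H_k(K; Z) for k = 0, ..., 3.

H_0 ≅ Z,  H_1 = 0,  H_2 = 0,  H_3 ≅ Z.

Order the vertices as P < Q < R < S < T. Listing each simplex with vertices in this order, K has dimension 3 with simplices:

  0-simplices (5): P, Q, R, S, T
  1-simplices (10): PQ, PR, PS, PT, QR, QS, QT, RS, RT, ST
  2-simplices (10): PQR, PQS, PQT, PRS, PRT, PST, QRS, QRT, QST, RST
  3-simplices (5): PQRS, PQRT, PQST, PRST, QRST

Hence C_0 ≅ Z^5, C_1 ≅ Z^10, C_2 ≅ Z^10, C_3 ≅ Z^5.

Boundary ∂_1: C_1 → C_0 sends each edge [p,q] (with p < q) to q − p. For instance
  ∂PS = S − P.
As a 5×10 matrix over Z this has rank 4, with invariant factors (1,1,1,1).

Boundary ∂_2: C_2 → C_1 sends each 2-simplex [p,q,r] to [q,r] − [p,r] + [p,q]. For instance
  ∂QST = ST − QT + QS,
  ∂PST = ST − PT + PS.
The resulting 10×10 matrix has rank 6, and its Smith normal form has invariant factors (1,1,1,1,1,1).

∂_3: C_3 → C_2 sends each 3-simplex σ to the alternating sum Σ_i (−1)^i (σ with its i-th vertex removed). For instance
  ∂PRST = RST − PST + PRT − PRS,
  ∂PQRS = QRS − PRS + PQS − PQR.
The 10×5 boundary matrix has rank 4 and Smith normal form diag(1,1,1,1).

Reading off H_k = ker ∂_k / im ∂_{k+1}:

  H_0: rank C_0 − rank ∂_1 = 5 − 4 = 1, and the invariant factors of ∂_1 are all 1, so H_0 = Z.
  H_1: rank ker ∂_1 − rank ∂_2 = (10 − 4) − 6 = 0, and the invariant factors of ∂_2 are all 1, so H_1 = 0.
  H_2: rank ker ∂_2 − rank ∂_3 = (10 − 6) − 4 = 0, and the invariant factors of ∂_3 are all 1, so H_2 = 0.
  H_3: rank ker ∂_3 − rank ∂_4 = (5 − 4) − 0 = 1, and there is no ∂_4, so H_3 = Z.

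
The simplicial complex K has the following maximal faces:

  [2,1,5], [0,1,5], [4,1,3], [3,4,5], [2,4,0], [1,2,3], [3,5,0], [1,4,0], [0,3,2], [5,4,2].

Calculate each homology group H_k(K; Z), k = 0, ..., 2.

Fix the vertex order 0 < 1 < 2 < 3 < 4 < 5 and write every simplex with vertices in increasing order. Then dim K = 2 and the simplices of K are:

  0-simplices (6): [0], [1], [2], [3], [4], [5]
  1-simplices (15): [0,1], [0,2], [0,3], [0,4], [0,5], [1,2], [1,3], [1,4], [1,5], [2,3], [2,4], [2,5], [3,4], [3,5], [4,5]
  2-simplices (10): [0,1,4], [0,1,5], [0,2,3], [0,2,4], [0,3,5], [1,2,3], [1,2,5], [1,3,4], [2,4,5], [3,4,5]

Hence C_0 ≅ Z^6, C_1 ≅ Z^15, C_2 ≅ Z^10.

Boundary ∂_1: C_1 → C_0 maps an edge to its endpoints' difference, ∂[p,q] = q − p.
This gives a 6×15 integer matrix of rank 5; reducing to Smith normal form yields diagonal entries (1,1,1,1,1).

Boundary ∂_2: C_2 → C_1 acts by ∂[p,q,r] = [q,r] − [p,r] + [p,q]. For instance
  ∂[0,2,3] = [2,3] − [0,3] + [0,2],
  ∂[0,1,5] = [1,5] − [0,5] + [0,1].
The resulting 15×10 matrix has rank 10, and its Smith normal form has invariant factors (1,1,1,1,1,1,1,1,1,2).

Computing H_k = (kernel of ∂_k) / (image of ∂_{k+1}):

  H_0: rank C_0 − rank ∂_1 = 6 − 5 = 1, and the invariant factors of ∂_1 are all 1, so H_0 = Z.
  H_1: rank ker ∂_1 − rank ∂_2 = (15 − 5) − 10 = 0, and ∂_2 has invariant factor 2 > 1, so H_1 = Z/2Z.
  H_2: rank ker ∂_2 − rank ∂_3 = (10 − 10) − 0 = 0, and there is no ∂_3, so H_2 = 0.

H_0 = Z,  H_1 = Z/2Z,  H_2 = 0.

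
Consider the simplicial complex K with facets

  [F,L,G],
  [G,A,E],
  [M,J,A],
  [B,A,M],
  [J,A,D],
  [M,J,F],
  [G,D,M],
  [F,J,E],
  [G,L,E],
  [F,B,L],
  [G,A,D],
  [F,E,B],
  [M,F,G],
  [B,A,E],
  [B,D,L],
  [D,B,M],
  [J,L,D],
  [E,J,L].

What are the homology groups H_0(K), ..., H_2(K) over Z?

H_0 = Z,  H_1 = Z ⊕ Z/2,  H_2 = 0.

Fix the vertex order A < B < D < E < F < G < J < L < M and write every simplex with vertices in increasing order. Then dim K = 2 and the simplices of K are:

  0-simplices (9): A, B, D, E, F, G, J, L, M
  1-simplices (27): AB, AD, AE, AG, AJ, AM, BD, BE, BF, BL, BM, DG, DJ, DL, DM, EF, EG, EJ, EL, FG, FJ, FL, FM, GL, GM, JL, JM
  2-simplices (18): ABE, ABM, ADG, ADJ, AEG, AJM, BDL, BDM, BEF, BFL, DGM, DJL, EFJ, EGL, EJL, FGL, FGM, FJM

so the chain groups are C_0 ≅ Z^9, C_1 ≅ Z^27, C_2 ≅ Z^18.

∂_1: C_1 → C_0 is given by ∂[p,q] = [q] − [p].
This gives a 9×27 integer matrix of rank 8; reducing to Smith normal form yields diagonal entries (1,1,1,1,1,1,1,1).

∂_2: C_2 → C_1 sends each 2-simplex [p,q,r] to [q,r] − [p,r] + [p,q]. For instance
  ∂EGL = GL − EL + EG,
  ∂FJM = JM − FM + FJ.
As a 27×18 matrix over Z this has rank 18, with invariant factors (1,1,1,1,1,1,1,1,1,1,1,1,1,1,1,1,1,2).

Now H_k = ker ∂_k / im ∂_{k+1}, so:

  H_0: rank C_0 − rank ∂_1 = 9 − 8 = 1, and the invariant factors of ∂_1 are all 1, so H_0 = Z.
  H_1: rank ker ∂_1 − rank ∂_2 = (27 − 8) − 18 = 1, and ∂_2 has invariant factor 2 > 1, so H_1 = Z ⊕ Z/2.
  H_2: rank ker ∂_2 − rank ∂_3 = (18 − 18) − 0 = 0, and there is no ∂_3, so H_2 = 0.

As a check, the Euler characteristic is 9 − 27 + 18 = 0, which agrees with 1 − 1 + 0 = 0.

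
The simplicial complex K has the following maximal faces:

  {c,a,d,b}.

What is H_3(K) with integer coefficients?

Fix the vertex order a < b < c < d and write every simplex with vertices in increasing order. Then dim K = 3 and the simplices of K are:

  0-simplices (4): a, b, c, d
  1-simplices (6): ab, ac, ad, bc, bd, cd
  2-simplices (4): abc, abd, acd, bcd
  3-simplices (1): abcd

Hence C_0 ≅ Z^4, C_1 ≅ Z^6, C_2 ≅ Z^4, C_3 ≅ Z^1.

The boundary map ∂_1: C_1 → C_0 maps an edge to its endpoints' difference, ∂[p,q] = q − p.
As a 4×6 matrix over Z this has rank 3, with invariant factors (1,1,1).

Boundary ∂_2: C_2 → C_1 maps a triangle to the signed sum of its edges. For instance
  ∂abd = bd − ad + ab,
  ∂acd = cd − ad + ac.
As a 6×4 matrix over Z this has rank 3, with invariant factors (1,1,1).

∂_3: C_3 → C_2 sends each 3-simplex σ to the alternating sum Σ_i (−1)^i (σ with its i-th vertex removed). For instance
  ∂abcd = bcd − acd + abd − abc.
This gives a 4×1 integer matrix of rank 1; reducing to Smith normal form yields diagonal entries (1).

Computing H_k = (kernel of ∂_k) / (image of ∂_{k+1}):

  H_3: rank ker ∂_3 − rank ∂_4 = (1 − 1) − 0 = 0, and there is no ∂_4, so H_3 = 0.

H_3 = 0.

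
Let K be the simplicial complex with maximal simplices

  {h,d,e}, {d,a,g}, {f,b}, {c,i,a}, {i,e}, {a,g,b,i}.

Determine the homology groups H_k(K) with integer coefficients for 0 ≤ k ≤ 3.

Fix the vertex order a < b < c < d < e < f < g < h < i and write every simplex with vertices in increasing order. Then dim K = 3 and the simplices of K are:

  0-simplices (9): a, b, c, d, e, f, g, h, i
  1-simplices (15): ab, ac, ad, ag, ai, bf, bg, bi, ci, de, dg, dh, eh, ei, gi
  2-simplices (7): abg, abi, aci, adg, agi, bgi, deh
  3-simplices (1): abgi

giving chain groups C_0 ≅ Z^9, C_1 ≅ Z^15, C_2 ≅ Z^7, C_3 ≅ Z^1.

Boundary ∂_1: C_1 → C_0 is given by ∂[p,q] = [q] − [p].
The resulting 9×15 matrix has rank 8, and its Smith normal form has invariant factors (1,1,1,1,1,1,1,1).

The boundary map ∂_2: C_2 → C_1 acts by ∂[p,q,r] = [q,r] − [p,r] + [p,q]. For instance
  ∂abi = bi − ai + ab,
  ∂agi = gi − ai + ag.
As a 15×7 matrix over Z this has rank 6, with invariant factors (1,1,1,1,1,1).

∂_3: C_3 → C_2 sends each 3-simplex σ to the alternating sum Σ_i (−1)^i (σ with its i-th vertex removed). For instance
  ∂abgi = bgi − agi + abi − abg.
As a 7×1 matrix over Z this has rank 1, with invariant factors (1).

Computing H_k = (kernel of ∂_k) / (image of ∂_{k+1}):

  H_0: rank C_0 − rank ∂_1 = 9 − 8 = 1, and the invariant factors of ∂_1 are all 1, so H_0 = Z.
  H_1: rank ker ∂_1 − rank ∂_2 = (15 − 8) − 6 = 1, and the invariant factors of ∂_2 are all 1, so H_1 = Z.
  H_2: rank ker ∂_2 − rank ∂_3 = (7 − 6) − 1 = 0, and the invariant factors of ∂_3 are all 1, so H_2 = 0.
  H_3: rank ker ∂_3 − rank ∂_4 = (1 − 1) − 0 = 0, and there is no ∂_4, so H_3 = 0.

As a check, the Euler characteristic is 9 − 15 + 7 − 1 = 0, which agrees with 1 − 1 + 0 − 0 = 0.

H_0 = Z,  H_1 = Z,  H_2 = 0,  H_3 = 0.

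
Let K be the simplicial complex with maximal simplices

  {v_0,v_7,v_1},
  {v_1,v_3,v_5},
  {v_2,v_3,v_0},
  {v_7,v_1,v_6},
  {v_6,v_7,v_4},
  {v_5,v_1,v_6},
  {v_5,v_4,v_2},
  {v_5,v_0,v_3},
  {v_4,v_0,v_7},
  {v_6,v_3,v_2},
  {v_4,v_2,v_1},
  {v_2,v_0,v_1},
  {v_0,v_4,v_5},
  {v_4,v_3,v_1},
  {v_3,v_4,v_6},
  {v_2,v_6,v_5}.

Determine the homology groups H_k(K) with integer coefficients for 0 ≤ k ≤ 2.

Order the vertices as v_0 < v_1 < v_2 < v_3 < v_4 < v_5 < v_6 < v_7. Listing each simplex with vertices in this order, K has dimension 2 with simplices:

  0-simplices (8): [v_0], [v_1], [v_2], [v_3], [v_4], [v_5], [v_6], [v_7]
  1-simplices (24): (24 of them)
  2-simplices (16): (16 of them)

so the chain groups are C_0 ≅ Z^8, C_1 ≅ Z^24, C_2 ≅ Z^16.

The boundary map ∂_1: C_1 → C_0 maps an edge to its endpoints' difference, ∂[p,q] = q − p. For instance
  ∂[v_3,v_5] = [v_5] − [v_3].
As a 8×24 matrix over Z this has rank 7, with invariant factors (1,1,1,1,1,1,1).

∂_2: C_2 → C_1 maps a triangle to the signed sum of its edges. For instance
  ∂[v_0,v_4,v_7] = [v_4,v_7] − [v_0,v_7] + [v_0,v_4],
  ∂[v_2,v_5,v_6] = [v_5,v_6] − [v_2,v_6] + [v_2,v_5].
This gives a 24×16 integer matrix of rank 15; reducing to Smith normal form yields diagonal entries (1,1,1,1,1,1,1,1,1,1,1,1,1,1,1).

Reading off H_k = ker ∂_k / im ∂_{k+1}:

  H_0: rank C_0 − rank ∂_1 = 8 − 7 = 1, and the invariant factors of ∂_1 are all 1, so H_0 = Z.
  H_1: rank ker ∂_1 − rank ∂_2 = (24 − 7) − 15 = 2, and the invariant factors of ∂_2 are all 1, so H_1 = Z^2.
  H_2: rank ker ∂_2 − rank ∂_3 = (16 − 15) − 0 = 1, and there is no ∂_3, so H_2 = Z.

(K is a triangulation of the torus T^2.)

H_0 ≅ Z,  H_1 ≅ Z^2,  H_2 ≅ Z.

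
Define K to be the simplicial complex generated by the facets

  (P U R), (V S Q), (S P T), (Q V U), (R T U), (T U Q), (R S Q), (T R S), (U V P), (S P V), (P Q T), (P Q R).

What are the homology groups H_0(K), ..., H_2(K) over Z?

H_0 = Z,  H_1 = Z_2,  H_2 = 0.

Fix the vertex order P < Q < R < S < T < U < V and write every simplex with vertices in increasing order. Then dim K = 2 and the simplices of K are:

  0-simplices (7): P, Q, R, S, T, U, V
  1-simplices (18): PQ, PR, PS, PT, PU, PV, QR, QS, QT, QU, QV, RS, RT, RU, ST, SV, TU, UV
  2-simplices (12): PQR, PQT, PRU, PST, PSV, PUV, QRS, QSV, QTU, QUV, RST, RTU

so the chain groups are C_0 ≅ Z^7, C_1 ≅ Z^18, C_2 ≅ Z^12.

∂_1: C_1 → C_0 maps an edge to its endpoints' difference, ∂[p,q] = q − p.
The 7×18 boundary matrix has rank 6 and Smith normal form diag(1,1,1,1,1,1).

Boundary ∂_2: C_2 → C_1 sends each 2-simplex [p,q,r] to [q,r] − [p,r] + [p,q]. For instance
  ∂QUV = UV − QV + QU,
  ∂PRU = RU − PU + PR.
The resulting 18×12 matrix has rank 12, and its Smith normal form has invariant factors (1,1,1,1,1,1,1,1,1,1,1,2).

Reading off H_k = ker ∂_k / im ∂_{k+1}:

  H_0: rank C_0 − rank ∂_1 = 7 − 6 = 1, and the invariant factors of ∂_1 are all 1, so H_0 ≅ Z.
  H_1: rank ker ∂_1 − rank ∂_2 = (18 − 6) − 12 = 0, and ∂_2 has invariant factor 2 > 1, so H_1 ≅ Z_2.
  H_2: rank ker ∂_2 − rank ∂_3 = (12 − 12) − 0 = 0, and there is no ∂_3, so H_2 ≅ 0.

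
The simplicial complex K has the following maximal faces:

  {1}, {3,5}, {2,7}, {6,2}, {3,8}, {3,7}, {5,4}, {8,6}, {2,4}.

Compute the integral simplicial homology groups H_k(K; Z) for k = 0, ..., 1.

H_0 ≅ Z^2,  H_1 ≅ Z^2.

Take the total order 1 < 2 < 3 < 4 < 5 < 6 < 7 < 8 on the vertex set. Then K (dimension 1) consists of the simplices:

  0-simplices (8): [1], [2], [3], [4], [5], [6], [7], [8]
  1-simplices (8): [2,4], [2,6], [2,7], [3,5], [3,7], [3,8], [4,5], [6,8]

Hence C_0 ≅ Z^8, C_1 ≅ Z^8.

The boundary map ∂_1: C_1 → C_0 sends each edge [p,q] (with p < q) to q − p.
The 8×8 boundary matrix has rank 6 and Smith normal form diag(1,1,1,1,1,1).

Computing H_k = (kernel of ∂_k) / (image of ∂_{k+1}):

  H_0: rank C_0 − rank ∂_1 = 8 − 6 = 2, and the invariant factors of ∂_1 are all 1, so H_0 = Z^2.
  H_1: rank ker ∂_1 − rank ∂_2 = (8 − 6) − 0 = 2, and there is no ∂_2, so H_1 = Z^2.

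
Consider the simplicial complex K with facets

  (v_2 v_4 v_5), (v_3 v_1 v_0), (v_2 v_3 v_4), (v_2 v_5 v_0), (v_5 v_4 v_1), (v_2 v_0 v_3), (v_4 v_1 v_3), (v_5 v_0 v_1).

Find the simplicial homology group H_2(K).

Order the vertices as v_0 < v_1 < v_2 < v_3 < v_4 < v_5. Listing each simplex with vertices in this order, K has dimension 2 with simplices:

  0-simplices (6): [v_0], [v_1], [v_2], [v_3], [v_4], [v_5]
  1-simplices (12): [v_0,v_1], [v_0,v_2], [v_0,v_3], [v_0,v_5], [v_1,v_3], [v_1,v_4], [v_1,v_5], [v_2,v_3], [v_2,v_4], [v_2,v_5], [v_3,v_4], [v_4,v_5]
  2-simplices (8): [v_0,v_1,v_3], [v_0,v_1,v_5], [v_0,v_2,v_3], [v_0,v_2,v_5], [v_1,v_3,v_4], [v_1,v_4,v_5], [v_2,v_3,v_4], [v_2,v_4,v_5]

giving chain groups C_0 ≅ Z^6, C_1 ≅ Z^12, C_2 ≅ Z^8.

Boundary ∂_1: C_1 → C_0 is given by ∂[p,q] = [q] − [p]. For instance
  ∂[v_2,v_5] = [v_5] − [v_2].
As a 6×12 matrix over Z this has rank 5, with invariant factors (1,1,1,1,1).

Boundary ∂_2: C_2 → C_1 sends each 2-simplex [p,q,r] to [q,r] − [p,r] + [p,q]. For instance
  ∂[v_1,v_3,v_4] = [v_3,v_4] − [v_1,v_4] + [v_1,v_3],
  ∂[v_1,v_4,v_5] = [v_4,v_5] − [v_1,v_5] + [v_1,v_4].
The 12×8 boundary matrix has rank 7 and Smith normal form diag(1,1,1,1,1,1,1).

From H_k ≅ ker(∂_k) / im(∂_{k+1}) we obtain:

  H_2: rank ker ∂_2 − rank ∂_3 = (8 − 7) − 0 = 1, and there is no ∂_3, so H_2 ≅ Z.

H_2 ≅ Z.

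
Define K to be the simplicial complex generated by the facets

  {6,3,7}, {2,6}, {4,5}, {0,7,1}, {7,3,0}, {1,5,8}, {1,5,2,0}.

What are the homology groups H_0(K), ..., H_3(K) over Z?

We work with the vertex ordering 0 < 1 < 2 < 3 < 4 < 5 < 6 < 7 < 8. The simplices of K, each written with vertices in increasing order, are:

  0-simplices (9): [0], [1], [2], [3], [4], [5], [6], [7], [8]
  1-simplices (16): [0,1], [0,2], [0,3], [0,5], [0,7], [1,2], [1,5], [1,7], [1,8], [2,5], [2,6], [3,6], [3,7], [4,5], [5,8], [6,7]
  2-simplices (8): [0,1,2], [0,1,5], [0,1,7], [0,2,5], [0,3,7], [1,2,5], [1,5,8], [3,6,7]
  3-simplices (1): [0,1,2,5]

giving chain groups C_0 ≅ Z^9, C_1 ≅ Z^16, C_2 ≅ Z^8, C_3 ≅ Z^1.

∂_1: C_1 → C_0 is given by ∂[p,q] = [q] − [p]. For instance
  ∂[0,7] = [7] − [0].
As a 9×16 matrix over Z this has rank 8, with invariant factors (1,1,1,1,1,1,1,1).

The boundary map ∂_2: C_2 → C_1 acts by ∂[p,q,r] = [q,r] − [p,r] + [p,q]. For instance
  ∂[0,3,7] = [3,7] − [0,7] + [0,3],
  ∂[0,1,5] = [1,5] − [0,5] + [0,1].
The resulting 16×8 matrix has rank 7, and its Smith normal form has invariant factors (1,1,1,1,1,1,1).

∂_3: C_3 → C_2 sends each 3-simplex σ to the alternating sum Σ_i (−1)^i (σ with its i-th vertex removed). For instance
  ∂[0,1,2,5] = [1,2,5] − [0,2,5] + [0,1,5] − [0,1,2].
This gives a 8×1 integer matrix of rank 1; reducing to Smith normal form yields diagonal entries (1).

Computing H_k = (kernel of ∂_k) / (image of ∂_{k+1}):

  H_0: rank C_0 − rank ∂_1 = 9 − 8 = 1, and the invariant factors of ∂_1 are all 1, so H_0 = Z.
  H_1: rank ker ∂_1 − rank ∂_2 = (16 − 8) − 7 = 1, and the invariant factors of ∂_2 are all 1, so H_1 = Z.
  H_2: rank ker ∂_2 − rank ∂_3 = (8 − 7) − 1 = 0, and the invariant factors of ∂_3 are all 1, so H_2 = 0.
  H_3: rank ker ∂_3 − rank ∂_4 = (1 − 1) − 0 = 0, and there is no ∂_4, so H_3 = 0.

H_0 ≅ Z,  H_1 ≅ Z,  H_2 = 0,  H_3 = 0.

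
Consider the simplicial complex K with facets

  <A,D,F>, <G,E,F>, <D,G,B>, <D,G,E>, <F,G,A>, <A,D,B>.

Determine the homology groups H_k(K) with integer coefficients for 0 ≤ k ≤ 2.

H_0 = Z,  H_1 = Z,  H_2 = 0.

We work with the vertex ordering A < B < D < E < F < G. The simplices of K, each written with vertices in increasing order, are:

  0-simplices (6): A, B, D, E, F, G
  1-simplices (12): AB, AD, AF, AG, BD, BG, DE, DF, DG, EF, EG, FG
  2-simplices (6): ABD, ADF, AFG, BDG, DEG, EFG

so the chain groups are C_0 ≅ Z^6, C_1 ≅ Z^12, C_2 ≅ Z^6.

The boundary map ∂_1: C_1 → C_0 is given by ∂[p,q] = [q] − [p]. For instance
  ∂EF = F − E.
The resulting 6×12 matrix has rank 5, and its Smith normal form has invariant factors (1,1,1,1,1).

Boundary ∂_2: C_2 → C_1 acts by ∂[p,q,r] = [q,r] − [p,r] + [p,q]. For instance
  ∂DEG = EG − DG + DE,
  ∂ABD = BD − AD + AB.
As a 12×6 matrix over Z this has rank 6, with invariant factors (1,1,1,1,1,1).

Now H_k = ker ∂_k / im ∂_{k+1}, so:

  H_0: rank C_0 − rank ∂_1 = 6 − 5 = 1, and the invariant factors of ∂_1 are all 1, so H_0 = Z.
  H_1: rank ker ∂_1 − rank ∂_2 = (12 − 5) − 6 = 1, and the invariant factors of ∂_2 are all 1, so H_1 = Z.
  H_2: rank ker ∂_2 − rank ∂_3 = (6 − 6) − 0 = 0, and there is no ∂_3, so H_2 = 0.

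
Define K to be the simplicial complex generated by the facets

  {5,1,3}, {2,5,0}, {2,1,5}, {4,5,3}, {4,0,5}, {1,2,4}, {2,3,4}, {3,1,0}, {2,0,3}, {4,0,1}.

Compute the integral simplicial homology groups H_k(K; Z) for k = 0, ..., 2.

H_0 = Z,  H_1 = Z/2Z,  H_2 = 0.

We work with the vertex ordering 0 < 1 < 2 < 3 < 4 < 5. The simplices of K, each written with vertices in increasing order, are:

  0-simplices (6): [0], [1], [2], [3], [4], [5]
  1-simplices (15): [0,1], [0,2], [0,3], [0,4], [0,5], [1,2], [1,3], [1,4], [1,5], [2,3], [2,4], [2,5], [3,4], [3,5], [4,5]
  2-simplices (10): [0,1,3], [0,1,4], [0,2,3], [0,2,5], [0,4,5], [1,2,4], [1,2,5], [1,3,5], [2,3,4], [3,4,5]

giving chain groups C_0 ≅ Z^6, C_1 ≅ Z^15, C_2 ≅ Z^10.

Boundary ∂_1: C_1 → C_0 is given by ∂[p,q] = [q] − [p]. For instance
  ∂[0,1] = [1] − [0].
As a 6×15 matrix over Z this has rank 5, with invariant factors (1,1,1,1,1).

∂_2: C_2 → C_1 maps a triangle to the signed sum of its edges. For instance
  ∂[1,2,5] = [2,5] − [1,5] + [1,2],
  ∂[0,1,4] = [1,4] − [0,4] + [0,1].
As a 15×10 matrix over Z this has rank 10, with invariant factors (1,1,1,1,1,1,1,1,1,2).

Now H_k = ker ∂_k / im ∂_{k+1}, so:

  H_0: rank C_0 − rank ∂_1 = 6 − 5 = 1, and the invariant factors of ∂_1 are all 1, so H_0 ≅ Z.
  H_1: rank ker ∂_1 − rank ∂_2 = (15 − 5) − 10 = 0, and ∂_2 has invariant factor 2 > 1, so H_1 ≅ Z/2Z.
  H_2: rank ker ∂_2 − rank ∂_3 = (10 − 10) − 0 = 0, and there is no ∂_3, so H_2 ≅ 0.

As a check, the Euler characteristic is 6 − 15 + 10 = 1, which agrees with 1 − 0 + 0 = 1.
(K is a triangulation of the real projective plane RP^2.)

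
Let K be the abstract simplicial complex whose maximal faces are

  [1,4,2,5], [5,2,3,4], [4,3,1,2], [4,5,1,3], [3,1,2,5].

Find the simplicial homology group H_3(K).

We work with the vertex ordering 1 < 2 < 3 < 4 < 5. The simplices of K, each written with vertices in increasing order, are:

  0-simplices (5): [1], [2], [3], [4], [5]
  1-simplices (10): [1,2], [1,3], [1,4], [1,5], [2,3], [2,4], [2,5], [3,4], [3,5], [4,5]
  2-simplices (10): [1,2,3], [1,2,4], [1,2,5], [1,3,4], [1,3,5], [1,4,5], [2,3,4], [2,3,5], [2,4,5], [3,4,5]
  3-simplices (5): [1,2,3,4], [1,2,3,5], [1,2,4,5], [1,3,4,5], [2,3,4,5]

giving chain groups C_0 ≅ Z^5, C_1 ≅ Z^10, C_2 ≅ Z^10, C_3 ≅ Z^5.

Boundary ∂_1: C_1 → C_0 sends each edge [p,q] (with p < q) to q − p. For instance
  ∂[1,2] = [2] − [1].
As a 5×10 matrix over Z this has rank 4, with invariant factors (1,1,1,1).

Boundary ∂_2: C_2 → C_1 maps a triangle to the signed sum of its edges. For instance
  ∂[1,3,4] = [3,4] − [1,4] + [1,3],
  ∂[1,2,4] = [2,4] − [1,4] + [1,2].
The resulting 10×10 matrix has rank 6, and its Smith normal form has invariant factors (1,1,1,1,1,1).

The boundary map ∂_3: C_3 → C_2 sends each 3-simplex σ to the alternating sum Σ_i (−1)^i (σ with its i-th vertex removed). For instance
  ∂[1,2,3,5] = [2,3,5] − [1,3,5] + [1,2,5] − [1,2,3],
  ∂[1,2,3,4] = [2,3,4] − [1,3,4] + [1,2,4] − [1,2,3].
The resulting 10×5 matrix has rank 4, and its Smith normal form has invariant factors (1,1,1,1).

From H_k ≅ ker(∂_k) / im(∂_{k+1}) we obtain:

  H_3: rank ker ∂_3 − rank ∂_4 = (5 − 4) − 0 = 1, and there is no ∂_4, so H_3 = Z.

(K is a triangulation of the 3-sphere S^3.)

H_3 = Z.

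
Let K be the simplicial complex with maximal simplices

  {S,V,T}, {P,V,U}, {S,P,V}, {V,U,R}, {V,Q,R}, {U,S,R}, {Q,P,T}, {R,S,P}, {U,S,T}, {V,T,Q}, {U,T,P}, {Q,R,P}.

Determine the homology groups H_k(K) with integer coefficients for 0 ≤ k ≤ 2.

H_0 = Z,  H_1 = Z/2,  H_2 = 0.

Take the total order P < Q < R < S < T < U < V on the vertex set. Then K (dimension 2) consists of the simplices:

  0-simplices (7): P, Q, R, S, T, U, V
  1-simplices (18): PQ, PR, PS, PT, PU, PV, QR, QT, QV, RS, RU, RV, ST, SU, SV, TU, TV, UV
  2-simplices (12): PQR, PQT, PRS, PSV, PTU, PUV, QRV, QTV, RSU, RUV, STU, STV

giving chain groups C_0 ≅ Z^7, C_1 ≅ Z^18, C_2 ≅ Z^12.

The boundary map ∂_1: C_1 → C_0 sends each edge [p,q] (with p < q) to q − p. For instance
  ∂PU = U − P.
This gives a 7×18 integer matrix of rank 6; reducing to Smith normal form yields diagonal entries (1,1,1,1,1,1).

The boundary map ∂_2: C_2 → C_1 acts by ∂[p,q,r] = [q,r] − [p,r] + [p,q]. For instance
  ∂PTU = TU − PU + PT,
  ∂QTV = TV − QV + QT.
As a 18×12 matrix over Z this has rank 12, with invariant factors (1,1,1,1,1,1,1,1,1,1,1,2).

From H_k ≅ ker(∂_k) / im(∂_{k+1}) we obtain:

  H_0: rank C_0 − rank ∂_1 = 7 − 6 = 1, and the invariant factors of ∂_1 are all 1, so H_0 = Z.
  H_1: rank ker ∂_1 − rank ∂_2 = (18 − 6) − 12 = 0, and ∂_2 has invariant factor 2 > 1, so H_1 = Z/2.
  H_2: rank ker ∂_2 − rank ∂_3 = (12 − 12) − 0 = 0, and there is no ∂_3, so H_2 = 0.

(K is a triangulation of the real projective plane RP^2.)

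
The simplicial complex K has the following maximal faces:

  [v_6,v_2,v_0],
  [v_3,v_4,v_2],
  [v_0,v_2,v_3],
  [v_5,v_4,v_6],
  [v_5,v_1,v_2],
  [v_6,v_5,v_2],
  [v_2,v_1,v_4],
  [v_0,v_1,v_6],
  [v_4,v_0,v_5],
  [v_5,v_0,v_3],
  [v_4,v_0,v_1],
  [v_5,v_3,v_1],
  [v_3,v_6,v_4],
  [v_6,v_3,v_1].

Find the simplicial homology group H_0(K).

K has 7 vertices, 21 edges, 14 triangles.
rank ∂_0 = 0, rank ∂_1 = 6 ⇒ b_0 = 7 − 0 − 6 = 1; all invariant factors of ∂_1 are 1 so no torsion. So H_0 ≅ Z.

H_0 ≅ Z.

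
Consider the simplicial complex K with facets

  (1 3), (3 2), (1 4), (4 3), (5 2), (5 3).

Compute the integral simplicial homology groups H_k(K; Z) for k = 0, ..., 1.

H_0 ≅ Z,  H_1 ≅ Z^2.

Fix the vertex order 1 < 2 < 3 < 4 < 5 and write every simplex with vertices in increasing order. Then dim K = 1 and the simplices of K are:

  0-simplices (5): [1], [2], [3], [4], [5]
  1-simplices (6): [1,3], [1,4], [2,3], [2,5], [3,4], [3,5]

Hence C_0 ≅ Z^5, C_1 ≅ Z^6.

Boundary ∂_1: C_1 → C_0 sends each edge [p,q] (with p < q) to q − p.
As a 5×6 matrix over Z this has rank 4, with invariant factors (1,1,1,1).

Now H_k = ker ∂_k / im ∂_{k+1}, so:

  H_0: rank C_0 − rank ∂_1 = 5 − 4 = 1, and the invariant factors of ∂_1 are all 1, so H_0 ≅ Z.
  H_1: rank ker ∂_1 − rank ∂_2 = (6 − 4) − 0 = 2, and there is no ∂_2, so H_1 ≅ Z^2.

As a check, the Euler characteristic is 5 − 6 = -1, which agrees with 1 − 2 = -1.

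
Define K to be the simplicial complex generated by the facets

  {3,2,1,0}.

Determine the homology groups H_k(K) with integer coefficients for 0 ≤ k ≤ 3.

Fix the vertex order 0 < 1 < 2 < 3 and write every simplex with vertices in increasing order. Then dim K = 3 and the simplices of K are:

  0-simplices (4): [0], [1], [2], [3]
  1-simplices (6): [0,1], [0,2], [0,3], [1,2], [1,3], [2,3]
  2-simplices (4): [0,1,2], [0,1,3], [0,2,3], [1,2,3]
  3-simplices (1): [0,1,2,3]

Hence C_0 ≅ Z^4, C_1 ≅ Z^6, C_2 ≅ Z^4, C_3 ≅ Z^1.

∂_1: C_1 → C_0 sends each edge [p,q] (with p < q) to q − p. For instance
  ∂[1,2] = [2] − [1].
The 4×6 boundary matrix has rank 3 and Smith normal form diag(1,1,1).

Boundary ∂_2: C_2 → C_1 acts by ∂[p,q,r] = [q,r] − [p,r] + [p,q]. For instance
  ∂[0,2,3] = [2,3] − [0,3] + [0,2],
  ∂[0,1,2] = [1,2] − [0,2] + [0,1].
The 6×4 boundary matrix has rank 3 and Smith normal form diag(1,1,1).

∂_3: C_3 → C_2 sends each 3-simplex σ to the alternating sum Σ_i (−1)^i (σ with its i-th vertex removed). For instance
  ∂[0,1,2,3] = [1,2,3] − [0,2,3] + [0,1,3] − [0,1,2].
The 4×1 boundary matrix has rank 1 and Smith normal form diag(1).

From H_k ≅ ker(∂_k) / im(∂_{k+1}) we obtain:

  H_0: rank C_0 − rank ∂_1 = 4 − 3 = 1, and the invariant factors of ∂_1 are all 1, so H_0 ≅ Z.
  H_1: rank ker ∂_1 − rank ∂_2 = (6 − 3) − 3 = 0, and the invariant factors of ∂_2 are all 1, so H_1 ≅ 0.
  H_2: rank ker ∂_2 − rank ∂_3 = (4 − 3) − 1 = 0, and the invariant factors of ∂_3 are all 1, so H_2 ≅ 0.
  H_3: rank ker ∂_3 − rank ∂_4 = (1 − 1) − 0 = 0, and there is no ∂_4, so H_3 ≅ 0.

H_0 = Z,  H_1 = 0,  H_2 = 0,  H_3 = 0.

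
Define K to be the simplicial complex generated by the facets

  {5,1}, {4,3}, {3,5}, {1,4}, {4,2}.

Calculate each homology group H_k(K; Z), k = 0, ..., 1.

H_0 = Z,  H_1 = Z.

We work with the vertex ordering 1 < 2 < 3 < 4 < 5. The simplices of K, each written with vertices in increasing order, are:

  0-simplices (5): [1], [2], [3], [4], [5]
  1-simplices (5): [1,4], [1,5], [2,4], [3,4], [3,5]

Hence C_0 ≅ Z^5, C_1 ≅ Z^5.

∂_1: C_1 → C_0 sends each edge [p,q] (with p < q) to q − p. For instance
  ∂[1,4] = [4] − [1].
As a 5×5 matrix over Z this has rank 4, with invariant factors (1,1,1,1).

Now H_k = ker ∂_k / im ∂_{k+1}, so:

  H_0: rank C_0 − rank ∂_1 = 5 − 4 = 1, and the invariant factors of ∂_1 are all 1, so H_0 ≅ Z.
  H_1: rank ker ∂_1 − rank ∂_2 = (5 − 4) − 0 = 1, and there is no ∂_2, so H_1 ≅ Z.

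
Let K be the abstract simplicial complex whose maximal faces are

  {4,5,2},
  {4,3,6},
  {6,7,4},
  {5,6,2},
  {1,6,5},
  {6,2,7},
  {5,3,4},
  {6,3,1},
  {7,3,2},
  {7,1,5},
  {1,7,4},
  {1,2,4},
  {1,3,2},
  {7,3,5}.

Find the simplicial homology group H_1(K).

Fix the vertex order 1 < 2 < 3 < 4 < 5 < 6 < 7 and write every simplex with vertices in increasing order. Then dim K = 2 and the simplices of K are:

  0-simplices (7): [1], [2], [3], [4], [5], [6], [7]
  1-simplices (21): [1,2], [1,3], [1,4], [1,5], [1,6], [1,7], [2,3], [2,4], [2,5], [2,6], [2,7], [3,4], [3,5], [3,6], [3,7], [4,5], [4,6], [4,7], [5,6], [5,7], [6,7]
  2-simplices (14): [1,2,3], [1,2,4], [1,3,6], [1,4,7], [1,5,6], [1,5,7], [2,3,7], [2,4,5], [2,5,6], [2,6,7], [3,4,5], [3,4,6], [3,5,7], [4,6,7]

giving chain groups C_0 ≅ Z^7, C_1 ≅ Z^21, C_2 ≅ Z^14.

∂_1: C_1 → C_0 sends each edge [p,q] (with p < q) to q − p. For instance
  ∂[3,4] = [4] − [3].
This gives a 7×21 integer matrix of rank 6; reducing to Smith normal form yields diagonal entries (1,1,1,1,1,1).

The boundary map ∂_2: C_2 → C_1 maps a triangle to the signed sum of its edges. For instance
  ∂[1,5,6] = [5,6] − [1,6] + [1,5],
  ∂[1,2,4] = [2,4] − [1,4] + [1,2].
As a 21×14 matrix over Z this has rank 13, with invariant factors (1,1,1,1,1,1,1,1,1,1,1,1,1).

Reading off H_k = ker ∂_k / im ∂_{k+1}:

  H_1: rank ker ∂_1 − rank ∂_2 = (21 − 6) − 13 = 2, and the invariant factors of ∂_2 are all 1, so H_1 ≅ Z^2.

H_1 ≅ Z^2.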